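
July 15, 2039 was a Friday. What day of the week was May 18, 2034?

Thursday

Count forward from the earlier date (May 18, 2034) to the later (July 15, 2039):
Day-of-year of May 18, 2034: 138.
Day-of-year of July 15, 2039: 196.
2034 has 365 days, so 365 − 138 = 227 days remain in 2034.
Full years: 2035: 365; 2036: 366; 2037: 365; 2038: 365. Sum = 1461.
Total: 227 + 1461 + 196 = 1884 days.
1884 mod 7 = 1, so 1 day before Friday is Thursday.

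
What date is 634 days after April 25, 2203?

January 18, 2205

Count 634 days after April 25, 2203:
Day-of-year of April 25, 2203: 115.
Day-of-year of January 18, 2205: 18.
2203 has 365 days, so 365 − 115 = 250 days remain in 2203.
Full years: 2204: 366. Sum = 366.
Total: 250 + 366 + 18 = 634 days.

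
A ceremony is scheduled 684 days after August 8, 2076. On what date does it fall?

June 23, 2078

Count 684 days after August 8, 2076:
Day-of-year of August 8, 2076: 221.
Day-of-year of June 23, 2078: 174.
2076 has 366 days, so 366 − 221 = 145 days remain in 2076.
Full years: 2077: 365. Sum = 365.
Total: 145 + 365 + 174 = 684 days.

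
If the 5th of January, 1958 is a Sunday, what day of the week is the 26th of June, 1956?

Count forward from the earlier date (June 26, 1956) to the later (January 5, 1958):
June 26, 1956 → June 26, 1957: 365 days.
June 1957: 30 − 26 = 4 days remain.
Then July (31), August (31), September (30), October (31), November (30), December (31): 31 + 31 + 30 + 31 + 30 + 31 = 184 days.
January 1–5, 1958: 5 days.
Residual: 193 days.
Total: 558 days.
558 mod 7 = 5, so 5 days before Sunday is Tuesday.

Tuesday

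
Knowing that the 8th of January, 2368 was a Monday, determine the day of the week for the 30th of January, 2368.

Within January 2368: 30 − 8 = 22 days.
22 mod 7 = 1, so 1 day after Monday is Tuesday.

Tuesday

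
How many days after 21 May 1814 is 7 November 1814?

170

May 1814: 31 − 21 = 10 days remain.
Then June (30), July (31), August (31), September (30), October (31): 30 + 31 + 31 + 30 + 31 = 153 days.
November 1–7, 1814: 7 days.
Total: 10 + 153 + 7 = 170 days.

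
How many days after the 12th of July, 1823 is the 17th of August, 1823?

July 1823: 31 − 12 = 19 days remain.
August 1–17, 1823: 17 days.
Total: 19 + 17 = 36 days.

36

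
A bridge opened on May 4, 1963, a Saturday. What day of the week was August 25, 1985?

From May 4, 1963 to May 4, 1985: 22 years, of which 6 contain a Feb 29 — 16×365 + 6×366 = 8036 days.
May 1985: 31 − 4 = 27 days remain.
Then June (30), July (31): 30 + 31 = 61 days.
August 1–25, 1985: 25 days.
Residual: 113 days.
Total: 8149 days.
8149 mod 7 = 1, so 1 day after Saturday is Sunday.

Sunday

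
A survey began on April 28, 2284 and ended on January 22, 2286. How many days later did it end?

April 28, 2284 → April 28, 2285: 365 days.
April 2285: 30 − 28 = 2 days remain.
Then May (31), June (30), July (31), August (31), September (30), October (31), November (30), December (31): 31 + 30 + 31 + 31 + 30 + 31 + 30 + 31 = 245 days.
January 1–22, 2286: 22 days.
Residual: 269 days.
Total: 634 days.

634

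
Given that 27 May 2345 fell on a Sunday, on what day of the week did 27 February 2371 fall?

Saturday

Day-of-year of May 27, 2345: 147.
Day-of-year of February 27, 2371: 58.
2345 has 365 days, so 365 − 147 = 218 days remain in 2345.
Full years 2346–2370: 19 common + 6 leap = 19×365 + 6×366 = 9131 days.
Total: 218 + 9131 + 58 = 9407 days.
9407 mod 7 = 6, so 6 days after Sunday is Saturday.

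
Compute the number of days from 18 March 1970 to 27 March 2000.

10967

From March 18, 1970 to March 18, 2000: 30 years, of which 8 contain a Feb 29 — 22×365 + 8×366 = 10958 days.
(2000 is a leap year (divisible by 400).)
Within March 2000: 27 − 18 = 9 days.
Total: 10967 days.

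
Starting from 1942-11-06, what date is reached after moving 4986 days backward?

1929-03-13

Count 4986 days before November 6, 1942:
Day-of-year of March 13, 1929: 72.
Day-of-year of November 6, 1942: 310.
1929 has 365 days, so 365 − 72 = 293 days remain in 1929.
Full years 1930–1941: 9 common + 3 leap = 9×365 + 3×366 = 4383 days.
Total: 293 + 4383 + 310 = 4986 days.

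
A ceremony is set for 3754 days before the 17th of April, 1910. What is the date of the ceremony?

the 5th of January, 1900

Count 3754 days before April 17, 1910:
Day-of-year of January 5, 1900: 5.
Day-of-year of April 17, 1910: 107.
1900 has 365 days, so 365 − 5 = 360 days remain in 1900.
Full years 1901–1909: 7 common + 2 leap = 7×365 + 2×366 = 3287 days.
Total: 360 + 3287 + 107 = 3754 days.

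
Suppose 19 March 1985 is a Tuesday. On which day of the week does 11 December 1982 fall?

Count forward from the earlier date (December 11, 1982) to the later (March 19, 1985):
Day-of-year of December 11, 1982: 345.
Day-of-year of March 19, 1985: 78.
1982 has 365 days, so 365 − 345 = 20 days remain in 1982.
Full years: 1983: 365; 1984: 366. Sum = 731.
Total: 20 + 731 + 78 = 829 days.
829 mod 7 = 3, so 3 days before Tuesday is Saturday.

Saturday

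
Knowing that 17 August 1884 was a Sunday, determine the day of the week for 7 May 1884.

Count forward from the earlier date (May 7, 1884) to the later (August 17, 1884):
May 1884: 31 − 7 = 24 days remain.
Then June (30), July (31): 30 + 31 = 61 days.
August 1–17, 1884: 17 days.
Total: 24 + 61 + 17 = 102 days.
102 mod 7 = 4, so 4 days before Sunday is Wednesday.

Wednesday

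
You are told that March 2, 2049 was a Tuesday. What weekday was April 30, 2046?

Monday

Count forward from the earlier date (April 30, 2046) to the later (March 2, 2049):
Day-of-year of April 30, 2046: 120.
Day-of-year of March 2, 2049: 61.
2046 has 365 days, so 365 − 120 = 245 days remain in 2046.
Full years: 2047: 365; 2048: 366. Sum = 731.
Total: 245 + 731 + 61 = 1037 days.
1037 mod 7 = 1, so 1 day before Tuesday is Monday.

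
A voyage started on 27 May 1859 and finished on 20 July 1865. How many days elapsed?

Day-of-year of May 27, 1859: 147.
Day-of-year of July 20, 1865: 201.
1859 has 365 days, so 365 − 147 = 218 days remain in 1859.
Full years: 1860: 366; 1861: 365; 1862: 365; 1863: 365; 1864: 366. Sum = 1827.
Total: 218 + 1827 + 201 = 2246 days.

2246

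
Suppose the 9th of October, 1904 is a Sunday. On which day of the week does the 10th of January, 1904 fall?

Sunday

Count forward from the earlier date (January 10, 1904) to the later (October 9, 1904):
January 1904: 31 − 10 = 21 days remain.
Then February 1904 (29), March (31), April (30), May (31), June (30), July (31), August (31), September (30): 29 + 31 + 30 + 31 + 30 + 31 + 31 + 30 = 243 days.
October 1–9, 1904: 9 days.
Total: 21 + 243 + 9 = 273 days.
273 is a multiple of 7, so the 10th of January, 1904 falls on the same weekday: Sunday.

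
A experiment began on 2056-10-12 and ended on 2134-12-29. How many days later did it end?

28566

Day-of-year of October 12, 2056: 286.
Day-of-year of December 29, 2134: 363.
2056 has 366 days, so 366 − 286 = 80 days remain in 2056.
Full years 2057–2133: 59 common + 18 leap = 59×365 + 18×366 = 28123 days.
Total: 80 + 28123 + 363 = 28566 days.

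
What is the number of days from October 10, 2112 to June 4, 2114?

October 10, 2112 → October 10, 2113: 365 days.
October 2113: 31 − 10 = 21 days remain.
Then November (30), December (31), January (31), February 2114 (28), March (31), April (30), May (31): 30 + 31 + 31 + 28 + 31 + 30 + 31 = 212 days.
June 1–4, 2114: 4 days.
Residual: 237 days.
Total: 602 days.

602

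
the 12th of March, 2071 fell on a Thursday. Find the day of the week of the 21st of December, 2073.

March 12, 2071 → March 12, 2072: 366 days (2072 is a leap year).
March 12, 2072 → March 12, 2073: 365 days.
March 2073: 31 − 12 = 19 days remain.
Then April (30), May (31), June (30), July (31), August (31), September (30), October (31), November (30): 30 + 31 + 30 + 31 + 31 + 30 + 31 + 30 = 244 days.
December 1–21, 2073: 21 days.
Residual: 284 days.
Total: 1015 days.
1015 is a multiple of 7, so the 21st of December, 2073 falls on the same weekday: Thursday.

Thursday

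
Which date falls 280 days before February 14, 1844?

May 10, 1843

Count 280 days before February 14, 1844:
May 1843: 31 − 10 = 21 days remain.
Then June (30), July (31), August (31), September (30), October (31), November (30), December (31), January (31): 30 + 31 + 31 + 30 + 31 + 30 + 31 + 31 = 245 days.
February 1–14, 1844: 14 days (1844 is a leap year).
Residual: 280 days.
Total: 280 days.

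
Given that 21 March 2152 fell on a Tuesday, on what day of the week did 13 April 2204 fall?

Friday

From March 21, 2152 to March 21, 2204: 52 years, of which 12 contain a Feb 29 — 40×365 + 12×366 = 18992 days.
(2200 is not a leap year (divisible by 100 but not 400).)
March 2204: 31 − 21 = 10 days remain.
April 1–13, 2204: 13 days.
Residual: 23 days.
Total: 19015 days.
19015 mod 7 = 3, so 3 days after Tuesday is Friday.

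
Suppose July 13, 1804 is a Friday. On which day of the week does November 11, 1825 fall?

Friday

Day-of-year of July 13, 1804: 195.
Day-of-year of November 11, 1825: 315.
1804 has 366 days, so 366 − 195 = 171 days remain in 1804.
Full years 1805–1824: 15 common + 5 leap = 15×365 + 5×366 = 7305 days.
Total: 171 + 7305 + 315 = 7791 days.
7791 is a multiple of 7, so November 11, 1825 falls on the same weekday: Friday.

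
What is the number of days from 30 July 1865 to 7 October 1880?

Day-of-year of July 30, 1865: 211.
Day-of-year of October 7, 1880: 281.
1865 has 365 days, so 365 − 211 = 154 days remain in 1865.
Full years 1866–1879: 11 common + 3 leap = 11×365 + 3×366 = 5113 days.
Total: 154 + 5113 + 281 = 5548 days.

5548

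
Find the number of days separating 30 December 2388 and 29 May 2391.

880

December 30, 2388 → December 30, 2389: 365 days.
December 30, 2389 → December 30, 2390: 365 days.
December 2390: 31 − 30 = 1 day remains.
Then January (31), February 2391 (28), March (31), April (30): 31 + 28 + 31 + 30 = 120 days.
May 1–29, 2391: 29 days.
Residual: 150 days.
Total: 880 days.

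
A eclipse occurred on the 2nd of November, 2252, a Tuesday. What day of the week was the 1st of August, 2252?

Sunday

Count forward from the earlier date (August 1, 2252) to the later (November 2, 2252):
August 2252: 31 − 1 = 30 days remain.
Then September (30), October (31): 30 + 31 = 61 days.
November 1–2, 2252: 2 days.
Total: 30 + 61 + 2 = 93 days.
93 mod 7 = 2, so 2 days before Tuesday is Sunday.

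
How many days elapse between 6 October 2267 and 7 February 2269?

Day-of-year of October 6, 2267: 279.
Day-of-year of February 7, 2269: 38.
2267 has 365 days, so 365 − 279 = 86 days remain in 2267.
Full years: 2268: 366. Sum = 366.
Total: 86 + 366 + 38 = 490 days.

490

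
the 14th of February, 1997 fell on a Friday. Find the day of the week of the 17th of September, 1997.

February 1997: 28 − 14 = 14 days remain (1997 is not a leap year, so February has 28 days).
Then March (31), April (30), May (31), June (30), July (31), August (31): 31 + 30 + 31 + 30 + 31 + 31 = 184 days.
September 1–17, 1997: 17 days.
Total: 14 + 184 + 17 = 215 days.
215 mod 7 = 5, so 5 days after Friday is Wednesday.

Wednesday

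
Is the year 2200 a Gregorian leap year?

2200 is not a leap year (divisible by 100 but not 400).

No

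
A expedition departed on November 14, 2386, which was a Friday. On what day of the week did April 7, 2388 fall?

November 14, 2386 → November 14, 2387: 365 days.
November 2387: 30 − 14 = 16 days remain.
Then December (31), January (31), February 2388 (29), March (31): 31 + 31 + 29 + 31 = 122 days.
April 1–7, 2388: 7 days.
Residual: 145 days.
Total: 510 days.
510 mod 7 = 6, so 6 days after Friday is Thursday.

Thursday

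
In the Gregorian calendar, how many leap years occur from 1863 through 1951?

Years divisible by 4: 1864, 1868, …, 1948 — 22 in all.
Of these, 1900 is divisible by 100 but not 400, so not leap.
Leap years: 22 − 1 = 21.

21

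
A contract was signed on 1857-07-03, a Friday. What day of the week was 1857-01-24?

Saturday

Count forward from the earlier date (January 24, 1857) to the later (July 3, 1857):
January 1857: 31 − 24 = 7 days remain.
Then February 1857 (28), March (31), April (30), May (31), June (30): 28 + 31 + 30 + 31 + 30 = 150 days.
July 1–3, 1857: 3 days.
Total: 7 + 150 + 3 = 160 days.
160 mod 7 = 6, so 6 days before Friday is Saturday.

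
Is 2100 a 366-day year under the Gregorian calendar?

No

2100 is not a leap year (divisible by 100 but not 400).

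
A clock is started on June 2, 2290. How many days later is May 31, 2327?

13511

From June 2, 2290 to June 2, 2326: 36 years, of which 8 contain a Feb 29 — 28×365 + 8×366 = 13148 days.
(2300 is not a leap year (divisible by 100 but not 400).)
June 2326: 30 − 2 = 28 days remain.
Then 10 full months totalling 304 days.
May 1–31, 2327: 31 days.
Residual: 363 days.
Total: 13511 days.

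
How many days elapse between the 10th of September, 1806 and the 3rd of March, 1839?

11862

From September 10, 1806 to September 10, 1838: 32 years, of which 8 contain a Feb 29 — 24×365 + 8×366 = 11688 days.
September 1838: 30 − 10 = 20 days remain.
Then October (31), November (30), December (31), January (31), February 1839 (28): 31 + 30 + 31 + 31 + 28 = 151 days.
March 1–3, 1839: 3 days.
Residual: 174 days.
Total: 11862 days.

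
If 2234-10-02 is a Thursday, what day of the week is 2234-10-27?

Within October 2234: 27 − 2 = 25 days.
25 mod 7 = 4, so 4 days after Thursday is Monday.

Monday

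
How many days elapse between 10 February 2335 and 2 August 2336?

February 2335: 28 − 10 = 18 days remain (2335 is not a leap year, so February has 28 days).
Then 17 full months totalling 519 days.
August 1–2, 2336: 2 days.
Total: 18 + 519 + 2 = 539 days.

539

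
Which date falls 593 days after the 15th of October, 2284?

the 31st of May, 2286

Count 593 days after October 15, 2284:
October 15, 2284 → October 15, 2285: 365 days.
October 2285: 31 − 15 = 16 days remain.
Then November (30), December (31), January (31), February 2286 (28), March (31), April (30): 30 + 31 + 31 + 28 + 31 + 30 = 181 days.
May 1–31, 2286: 31 days.
Residual: 228 days.
Total: 593 days.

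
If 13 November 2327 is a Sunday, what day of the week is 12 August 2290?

Count forward from the earlier date (August 12, 2290) to the later (November 13, 2327):
From August 12, 2290 to August 12, 2327: 37 years, of which 8 contain a Feb 29 — 29×365 + 8×366 = 13513 days.
(2300 is not a leap year (divisible by 100 but not 400).)
August 2327: 31 − 12 = 19 days remain.
Then September (30), October (31): 30 + 31 = 61 days.
November 1–13, 2327: 13 days.
Residual: 93 days.
Total: 13606 days.
13606 mod 7 = 5, so 5 days before Sunday is Tuesday.

Tuesday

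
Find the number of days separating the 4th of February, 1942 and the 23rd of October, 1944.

Day-of-year of February 4, 1942: 35.
Day-of-year of October 23, 1944: 297.
1942 has 365 days, so 365 − 35 = 330 days remain in 1942.
Full years: 1943: 365. Sum = 365.
Total: 330 + 365 + 297 = 992 days.

992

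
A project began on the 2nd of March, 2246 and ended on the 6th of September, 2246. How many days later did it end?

188

March 2246: 31 − 2 = 29 days remain.
Then April (30), May (31), June (30), July (31), August (31): 30 + 31 + 30 + 31 + 31 = 153 days.
September 1–6, 2246: 6 days.
Total: 29 + 153 + 6 = 188 days.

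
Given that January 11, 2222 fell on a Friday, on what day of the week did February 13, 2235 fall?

Friday

From January 11, 2222 to January 11, 2235: 13 years, of which 3 contain a Feb 29 — 10×365 + 3×366 = 4748 days.
January 2235: 31 − 11 = 20 days remain.
February 1–13, 2235: 13 days (2235 is not a leap year).
Residual: 33 days.
Total: 4781 days.
4781 is a multiple of 7, so February 13, 2235 falls on the same weekday: Friday.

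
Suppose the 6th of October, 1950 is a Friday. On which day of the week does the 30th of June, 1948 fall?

Count forward from the earlier date (June 30, 1948) to the later (October 6, 1950):
Day-of-year of June 30, 1948: 182.
Day-of-year of October 6, 1950: 279.
1948 has 366 days, so 366 − 182 = 184 days remain in 1948.
Full years: 1949: 365. Sum = 365.
Total: 184 + 365 + 279 = 828 days.
828 mod 7 = 2, so 2 days before Friday is Wednesday.

Wednesday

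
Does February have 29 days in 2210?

No

2210 is not a leap year.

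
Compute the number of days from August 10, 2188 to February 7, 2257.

Day-of-year of August 10, 2188: 223.
Day-of-year of February 7, 2257: 38.
2188 has 366 days, so 366 − 223 = 143 days remain in 2188.
Full years 2189–2256: 52 common + 16 leap = 52×365 + 16×366 = 24836 days.
Total: 143 + 24836 + 38 = 25017 days.

25017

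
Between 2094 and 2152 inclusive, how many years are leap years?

Years divisible by 4: 2096, 2100, …, 2152 — 15 in all.
Of these, 2100 is divisible by 100 but not 400, so not leap.
Leap years: 15 − 1 = 14.

14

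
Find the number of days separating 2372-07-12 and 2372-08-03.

July 2372: 31 − 12 = 19 days remain.
August 1–3, 2372: 3 days.
Total: 19 + 3 = 22 days.

22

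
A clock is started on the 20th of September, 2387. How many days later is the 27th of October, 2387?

September 2387: 30 − 20 = 10 days remain.
October 1–27, 2387: 27 days.
Total: 10 + 27 = 37 days.

37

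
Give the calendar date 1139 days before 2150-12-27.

2147-11-14

Count 1139 days before December 27, 2150:
November 14, 2147 → November 14, 2148: 366 days (2148 is a leap year).
November 14, 2148 → November 14, 2149: 365 days.
November 14, 2149 → November 14, 2150: 365 days.
November 2150: 30 − 14 = 16 days remain.
December 1–27, 2150: 27 days.
Residual: 43 days.
Total: 1139 days.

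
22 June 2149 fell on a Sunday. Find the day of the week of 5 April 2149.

Saturday

Count forward from the earlier date (April 5, 2149) to the later (June 22, 2149):
April 2149: 30 − 5 = 25 days remain.
Then May (31): 31 days.
June 1–22, 2149: 22 days.
Total: 25 + 31 + 22 = 78 days.
78 mod 7 = 1, so 1 day before Sunday is Saturday.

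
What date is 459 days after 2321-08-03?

2322-11-05

Count 459 days after August 3, 2321:
Day-of-year of August 3, 2321: 215.
Day-of-year of November 5, 2322: 309.
2321 has 365 days, so 365 − 215 = 150 days remain in 2321.
Total: 150 + 309 = 459 days.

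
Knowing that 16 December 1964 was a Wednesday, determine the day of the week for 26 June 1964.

Count forward from the earlier date (June 26, 1964) to the later (December 16, 1964):
June 1964: 30 − 26 = 4 days remain.
Then July (31), August (31), September (30), October (31), November (30): 31 + 31 + 30 + 31 + 30 = 153 days.
December 1–16, 1964: 16 days.
Total: 4 + 153 + 16 = 173 days.
173 mod 7 = 5, so 5 days before Wednesday is Friday.

Friday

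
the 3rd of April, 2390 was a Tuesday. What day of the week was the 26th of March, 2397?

Wednesday

Day-of-year of April 3, 2390: 93.
Day-of-year of March 26, 2397: 85.
2390 has 365 days, so 365 − 93 = 272 days remain in 2390.
Full years: 2391: 365; 2392: 366; 2393: 365; 2394: 365; 2395: 365; 2396: 366. Sum = 2192.
Total: 272 + 2192 + 85 = 2549 days.
2549 mod 7 = 1, so 1 day after Tuesday is Wednesday.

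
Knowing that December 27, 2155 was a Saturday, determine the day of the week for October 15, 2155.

Count forward from the earlier date (October 15, 2155) to the later (December 27, 2155):
October 2155: 31 − 15 = 16 days remain.
Then November (30): 30 days.
December 1–27, 2155: 27 days.
Total: 16 + 30 + 27 = 73 days.
73 mod 7 = 3, so 3 days before Saturday is Wednesday.

Wednesday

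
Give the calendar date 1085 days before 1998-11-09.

1995-11-20

Count 1085 days before November 9, 1998:
November 20, 1995 → November 20, 1996: 366 days (1996 is a leap year).
November 20, 1996 → November 20, 1997: 365 days.
November 1997: 30 − 20 = 10 days remain.
Then 11 full months totalling 335 days.
November 1–9, 1998: 9 days.
Residual: 354 days.
Total: 1085 days.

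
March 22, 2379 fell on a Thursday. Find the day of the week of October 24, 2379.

March 2379: 31 − 22 = 9 days remain.
Then April (30), May (31), June (30), July (31), August (31), September (30): 30 + 31 + 30 + 31 + 31 + 30 = 183 days.
October 1–24, 2379: 24 days.
Total: 9 + 183 + 24 = 216 days.
216 mod 7 = 6, so 6 days after Thursday is Wednesday.

Wednesday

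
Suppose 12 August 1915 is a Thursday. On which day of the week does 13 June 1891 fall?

Count forward from the earlier date (June 13, 1891) to the later (August 12, 1915):
From June 13, 1891 to June 13, 1915: 24 years, of which 5 contain a Feb 29 — 19×365 + 5×366 = 8765 days.
(1900 is not a leap year (divisible by 100 but not 400).)
June 1915: 30 − 13 = 17 days remain.
Then July (31): 31 days.
August 1–12, 1915: 12 days.
Residual: 60 days.
Total: 8825 days.
8825 mod 7 = 5, so 5 days before Thursday is Saturday.

Saturday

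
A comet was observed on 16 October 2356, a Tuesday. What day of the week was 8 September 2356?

Saturday

Count forward from the earlier date (September 8, 2356) to the later (October 16, 2356):
September 2356: 30 − 8 = 22 days remain.
October 1–16, 2356: 16 days.
Total: 22 + 16 = 38 days.
38 mod 7 = 3, so 3 days before Tuesday is Saturday.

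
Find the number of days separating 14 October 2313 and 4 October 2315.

720

Day-of-year of October 14, 2313: 287.
Day-of-year of October 4, 2315: 277.
2313 has 365 days, so 365 − 287 = 78 days remain in 2313.
Full years: 2314: 365. Sum = 365.
Total: 78 + 365 + 277 = 720 days.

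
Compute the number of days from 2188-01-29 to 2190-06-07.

Day-of-year of January 29, 2188: 29.
Day-of-year of June 7, 2190: 158.
2188 has 366 days, so 366 − 29 = 337 days remain in 2188.
Full years: 2189: 365. Sum = 365.
Total: 337 + 365 + 158 = 860 days.

860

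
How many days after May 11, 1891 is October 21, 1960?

From May 11, 1891 to May 11, 1960: 69 years, of which 17 contain a Feb 29 — 52×365 + 17×366 = 25202 days.
(1900 is not a leap year (divisible by 100 but not 400).)
May 1960: 31 − 11 = 20 days remain.
Then June (30), July (31), August (31), September (30): 30 + 31 + 31 + 30 = 122 days.
October 1–21, 1960: 21 days.
Residual: 163 days.
Total: 25365 days.

25365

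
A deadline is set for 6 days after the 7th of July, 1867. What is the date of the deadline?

the 13th of July, 1867

Count 6 days after July 7, 1867:
Within July 1867: 13 − 7 = 6 days.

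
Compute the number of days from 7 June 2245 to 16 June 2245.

9

Within June 2245: 16 − 7 = 9 days.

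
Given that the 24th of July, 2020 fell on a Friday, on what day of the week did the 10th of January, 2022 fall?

Day-of-year of July 24, 2020: 206.
Day-of-year of January 10, 2022: 10.
2020 has 366 days, so 366 − 206 = 160 days remain in 2020.
Full years: 2021: 365. Sum = 365.
Total: 160 + 365 + 10 = 535 days.
535 mod 7 = 3, so 3 days after Friday is Monday.

Monday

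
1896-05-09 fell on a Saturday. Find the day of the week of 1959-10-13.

Tuesday

From May 9, 1896 to May 9, 1959: 63 years, of which 14 contain a Feb 29 — 49×365 + 14×366 = 23009 days.
(1900 is not a leap year (divisible by 100 but not 400).)
May 1959: 31 − 9 = 22 days remain.
Then June (30), July (31), August (31), September (30): 30 + 31 + 31 + 30 = 122 days.
October 1–13, 1959: 13 days.
Residual: 157 days.
Total: 23166 days.
23166 mod 7 = 3, so 3 days after Saturday is Tuesday.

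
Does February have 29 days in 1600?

1600 is a leap year (divisible by 400).

Yes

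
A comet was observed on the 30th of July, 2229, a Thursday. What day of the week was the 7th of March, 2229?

Saturday

Count forward from the earlier date (March 7, 2229) to the later (July 30, 2229):
March 2229: 31 − 7 = 24 days remain.
Then April (30), May (31), June (30): 30 + 31 + 30 = 91 days.
July 1–30, 2229: 30 days.
Total: 24 + 91 + 30 = 145 days.
145 mod 7 = 5, so 5 days before Thursday is Saturday.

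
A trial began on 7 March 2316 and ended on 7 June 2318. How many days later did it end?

Day-of-year of March 7, 2316: 67.
Day-of-year of June 7, 2318: 158.
2316 has 366 days, so 366 − 67 = 299 days remain in 2316.
Full years: 2317: 365. Sum = 365.
Total: 299 + 365 + 158 = 822 days.

822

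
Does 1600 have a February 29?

Yes

1600 is a leap year (divisible by 400).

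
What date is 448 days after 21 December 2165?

14 March 2167

Count 448 days after December 21, 2165:
December 21, 2165 → December 21, 2166: 365 days.
December 2166: 31 − 21 = 10 days remain.
Then January (31), February 2167 (28): 31 + 28 = 59 days.
March 1–14, 2167: 14 days.
Residual: 83 days.
Total: 448 days.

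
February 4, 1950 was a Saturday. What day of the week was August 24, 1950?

Thursday

February 1950: 28 − 4 = 24 days remain (1950 is not a leap year, so February has 28 days).
Then March (31), April (30), May (31), June (30), July (31): 31 + 30 + 31 + 30 + 31 = 153 days.
August 1–24, 1950: 24 days.
Total: 24 + 153 + 24 = 201 days.
201 mod 7 = 5, so 5 days after Saturday is Thursday.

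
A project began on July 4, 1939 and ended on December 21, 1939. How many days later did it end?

170

July 1939: 31 − 4 = 27 days remain.
Then August (31), September (30), October (31), November (30): 31 + 30 + 31 + 30 = 122 days.
December 1–21, 1939: 21 days.
Total: 27 + 122 + 21 = 170 days.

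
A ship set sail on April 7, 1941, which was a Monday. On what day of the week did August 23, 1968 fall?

Friday

From April 7, 1941 to April 7, 1968: 27 years, of which 7 contain a Feb 29 — 20×365 + 7×366 = 9862 days.
April 1968: 30 − 7 = 23 days remain.
Then May (31), June (30), July (31): 31 + 30 + 31 = 92 days.
August 1–23, 1968: 23 days.
Residual: 138 days.
Total: 10000 days.
10000 mod 7 = 4, so 4 days after Monday is Friday.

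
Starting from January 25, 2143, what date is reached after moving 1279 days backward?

July 26, 2139

Count 1279 days before January 25, 2143:
July 26, 2139 → July 26, 2140: 366 days (2140 is a leap year).
July 26, 2140 → July 26, 2141: 365 days.
July 26, 2141 → July 26, 2142: 365 days.
July 2142: 31 − 26 = 5 days remain.
Then August (31), September (30), October (31), November (30), December (31): 31 + 30 + 31 + 30 + 31 = 153 days.
January 1–25, 2143: 25 days.
Residual: 183 days.
Total: 1279 days.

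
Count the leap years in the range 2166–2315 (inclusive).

35

Years divisible by 4: 2168, 2172, …, 2312 — 37 in all.
Of these, 2200, 2300 are divisible by 100 but not 400, so not leap.
Leap years: 37 − 2 = 35.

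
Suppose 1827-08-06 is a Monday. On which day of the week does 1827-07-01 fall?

Sunday

Count forward from the earlier date (July 1, 1827) to the later (August 6, 1827):
July 1827: 31 − 1 = 30 days remain.
August 1–6, 1827: 6 days.
Total: 30 + 6 = 36 days.
36 mod 7 = 1, so 1 day before Monday is Sunday.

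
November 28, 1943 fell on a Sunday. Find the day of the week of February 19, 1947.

Wednesday

Day-of-year of November 28, 1943: 332.
Day-of-year of February 19, 1947: 50.
1943 has 365 days, so 365 − 332 = 33 days remain in 1943.
Full years: 1944: 366; 1945: 365; 1946: 365. Sum = 1096.
Total: 33 + 1096 + 50 = 1179 days.
1179 mod 7 = 3, so 3 days after Sunday is Wednesday.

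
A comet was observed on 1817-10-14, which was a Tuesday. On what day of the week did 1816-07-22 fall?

Monday

Count forward from the earlier date (July 22, 1816) to the later (October 14, 1817):
July 22, 1816 → July 22, 1817: 365 days.
July 1817: 31 − 22 = 9 days remain.
Then August (31), September (30): 31 + 30 = 61 days.
October 1–14, 1817: 14 days.
Residual: 84 days.
Total: 449 days.
449 mod 7 = 1, so 1 day before Tuesday is Monday.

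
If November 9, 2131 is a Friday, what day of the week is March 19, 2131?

Monday

Count forward from the earlier date (March 19, 2131) to the later (November 9, 2131):
March 2131: 31 − 19 = 12 days remain.
Then April (30), May (31), June (30), July (31), August (31), September (30), October (31): 30 + 31 + 30 + 31 + 31 + 30 + 31 = 214 days.
November 1–9, 2131: 9 days.
Total: 12 + 214 + 9 = 235 days.
235 mod 7 = 4, so 4 days before Friday is Monday.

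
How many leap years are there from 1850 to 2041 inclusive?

Years divisible by 4: 1852, 1856, …, 2040 — 48 in all.
Of these, 1900 is divisible by 100 but not 400, so not leap.
2000 is divisible by 400, so still leap.
Leap years: 48 − 1 = 47.

47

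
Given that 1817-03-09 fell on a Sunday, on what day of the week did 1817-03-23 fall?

Sunday

Within March 1817: 23 − 9 = 14 days.
14 is a multiple of 7, so 1817-03-23 falls on the same weekday: Sunday.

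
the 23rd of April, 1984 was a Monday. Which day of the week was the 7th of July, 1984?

April 1984: 30 − 23 = 7 days remain.
Then May (31), June (30): 31 + 30 = 61 days.
July 1–7, 1984: 7 days.
Total: 7 + 61 + 7 = 75 days.
75 mod 7 = 5, so 5 days after Monday is Saturday.

Saturday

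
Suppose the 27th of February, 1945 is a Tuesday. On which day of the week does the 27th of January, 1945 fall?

Count forward from the earlier date (January 27, 1945) to the later (February 27, 1945):
January 1945: 31 − 27 = 4 days remain.
February 1–27, 1945: 27 days (1945 is not a leap year).
Total: 4 + 27 = 31 days.
31 mod 7 = 3, so 3 days before Tuesday is Saturday.

Saturday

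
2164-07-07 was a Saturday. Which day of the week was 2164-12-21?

July 2164: 31 − 7 = 24 days remain.
Then August (31), September (30), October (31), November (30): 31 + 30 + 31 + 30 = 122 days.
December 1–21, 2164: 21 days.
Total: 24 + 122 + 21 = 167 days.
167 mod 7 = 6, so 6 days after Saturday is Friday.

Friday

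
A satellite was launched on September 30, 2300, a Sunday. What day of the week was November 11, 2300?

Sunday

September 2300: 30 − 30 = 0 days remain.
Then October (31): 31 days.
November 1–11, 2300: 11 days.
Total: 0 + 31 + 11 = 42 days.
42 is a multiple of 7, so November 11, 2300 falls on the same weekday: Sunday.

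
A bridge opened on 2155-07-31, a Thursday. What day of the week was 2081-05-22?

Thursday

Count forward from the earlier date (May 22, 2081) to the later (July 31, 2155):
From May 22, 2081 to May 22, 2155: 74 years, of which 17 contain a Feb 29 — 57×365 + 17×366 = 27027 days.
(2100 is not a leap year (divisible by 100 but not 400).)
May 2155: 31 − 22 = 9 days remain.
Then June (30): 30 days.
July 1–31, 2155: 31 days.
Residual: 70 days.
Total: 27097 days.
27097 is a multiple of 7, so 2081-05-22 falls on the same weekday: Thursday.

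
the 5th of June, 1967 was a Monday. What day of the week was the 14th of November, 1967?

June 1967: 30 − 5 = 25 days remain.
Then July (31), August (31), September (30), October (31): 31 + 31 + 30 + 31 = 123 days.
November 1–14, 1967: 14 days.
Total: 25 + 123 + 14 = 162 days.
162 mod 7 = 1, so 1 day after Monday is Tuesday.

Tuesday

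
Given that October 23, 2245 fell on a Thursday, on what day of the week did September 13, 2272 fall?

From October 23, 2245 to October 23, 2271: 26 years, of which 6 contain a Feb 29 — 20×365 + 6×366 = 9496 days.
October 2271: 31 − 23 = 8 days remain.
Then 10 full months totalling 305 days.
September 1–13, 2272: 13 days.
Residual: 326 days.
Total: 9822 days.
9822 mod 7 = 1, so 1 day after Thursday is Friday.

Friday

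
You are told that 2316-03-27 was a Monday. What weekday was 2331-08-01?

From March 27, 2316 to March 27, 2331: 15 years, of which 3 contain a Feb 29 — 12×365 + 3×366 = 5478 days.
March 2331: 31 − 27 = 4 days remain.
Then April (30), May (31), June (30), July (31): 30 + 31 + 30 + 31 = 122 days.
August 1, 2331: 1 day.
Residual: 127 days.
Total: 5605 days.
5605 mod 7 = 5, so 5 days after Monday is Saturday.

Saturday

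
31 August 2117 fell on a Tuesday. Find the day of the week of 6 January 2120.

August 31, 2117 → August 31, 2118: 365 days.
August 31, 2118 → August 31, 2119: 365 days.
August 2119: 31 − 31 = 0 days remain.
Then September (30), October (31), November (30), December (31): 30 + 31 + 30 + 31 = 122 days.
January 1–6, 2120: 6 days.
Residual: 128 days.
Total: 858 days.
858 mod 7 = 4, so 4 days after Tuesday is Saturday.

Saturday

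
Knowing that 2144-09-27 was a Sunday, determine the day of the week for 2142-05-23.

Count forward from the earlier date (May 23, 2142) to the later (September 27, 2144):
Day-of-year of May 23, 2142: 143.
Day-of-year of September 27, 2144: 271.
2142 has 365 days, so 365 − 143 = 222 days remain in 2142.
Full years: 2143: 365. Sum = 365.
Total: 222 + 365 + 271 = 858 days.
858 mod 7 = 4, so 4 days before Sunday is Wednesday.

Wednesday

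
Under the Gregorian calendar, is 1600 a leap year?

Yes

1600 is a leap year (divisible by 400).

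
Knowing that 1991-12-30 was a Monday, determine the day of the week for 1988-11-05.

Saturday

Count forward from the earlier date (November 5, 1988) to the later (December 30, 1991):
Day-of-year of November 5, 1988: 310.
Day-of-year of December 30, 1991: 364.
1988 has 366 days, so 366 − 310 = 56 days remain in 1988.
Full years: 1989: 365; 1990: 365. Sum = 730.
Total: 56 + 730 + 364 = 1150 days.
1150 mod 7 = 2, so 2 days before Monday is Saturday.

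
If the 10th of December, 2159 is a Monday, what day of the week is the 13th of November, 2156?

Count forward from the earlier date (November 13, 2156) to the later (December 10, 2159):
Day-of-year of November 13, 2156: 318.
Day-of-year of December 10, 2159: 344.
2156 has 366 days, so 366 − 318 = 48 days remain in 2156.
Full years: 2157: 365; 2158: 365. Sum = 730.
Total: 48 + 730 + 344 = 1122 days.
1122 mod 7 = 2, so 2 days before Monday is Saturday.

Saturday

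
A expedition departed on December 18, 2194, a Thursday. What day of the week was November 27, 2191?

Sunday

Count forward from the earlier date (November 27, 2191) to the later (December 18, 2194):
Day-of-year of November 27, 2191: 331.
Day-of-year of December 18, 2194: 352.
2191 has 365 days, so 365 − 331 = 34 days remain in 2191.
Full years: 2192: 366; 2193: 365. Sum = 731.
Total: 34 + 731 + 352 = 1117 days.
1117 mod 7 = 4, so 4 days before Thursday is Sunday.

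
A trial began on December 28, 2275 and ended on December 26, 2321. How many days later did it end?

Day-of-year of December 28, 2275: 362.
Day-of-year of December 26, 2321: 360.
2275 has 365 days, so 365 − 362 = 3 days remain in 2275.
Full years 2276–2320: 34 common + 11 leap = 34×365 + 11×366 = 16436 days.
Total: 3 + 16436 + 360 = 16799 days.

16799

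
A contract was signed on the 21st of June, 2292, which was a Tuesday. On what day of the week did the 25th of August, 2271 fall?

Friday

Count forward from the earlier date (August 25, 2271) to the later (June 21, 2292):
Day-of-year of August 25, 2271: 237.
Day-of-year of June 21, 2292: 173.
2271 has 365 days, so 365 − 237 = 128 days remain in 2271.
Full years 2272–2291: 15 common + 5 leap = 15×365 + 5×366 = 7305 days.
Total: 128 + 7305 + 173 = 7606 days.
7606 mod 7 = 4, so 4 days before Tuesday is Friday.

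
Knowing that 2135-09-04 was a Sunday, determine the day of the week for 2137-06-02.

Sunday

September 2135: 30 − 4 = 26 days remain.
Then 20 full months totalling 609 days.
June 1–2, 2137: 2 days.
Total: 26 + 609 + 2 = 637 days.
637 is a multiple of 7, so 2137-06-02 falls on the same weekday: Sunday.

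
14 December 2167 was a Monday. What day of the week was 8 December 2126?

Sunday

Count forward from the earlier date (December 8, 2126) to the later (December 14, 2167):
Day-of-year of December 8, 2126: 342.
Day-of-year of December 14, 2167: 348.
2126 has 365 days, so 365 − 342 = 23 days remain in 2126.
Full years 2127–2166: 30 common + 10 leap = 30×365 + 10×366 = 14610 days.
Total: 23 + 14610 + 348 = 14981 days.
14981 mod 7 = 1, so 1 day before Monday is Sunday.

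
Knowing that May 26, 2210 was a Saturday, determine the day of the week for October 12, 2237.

Day-of-year of May 26, 2210: 146.
Day-of-year of October 12, 2237: 285.
2210 has 365 days, so 365 − 146 = 219 days remain in 2210.
Full years 2211–2236: 19 common + 7 leap = 19×365 + 7×366 = 9497 days.
Total: 219 + 9497 + 285 = 10001 days.
10001 mod 7 = 5, so 5 days after Saturday is Thursday.

Thursday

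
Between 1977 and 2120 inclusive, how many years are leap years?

Years divisible by 4: 1980, 1984, …, 2120 — 36 in all.
Of these, 2100 is divisible by 100 but not 400, so not leap.
2000 is divisible by 400, so still leap.
Leap years: 36 − 1 = 35.

35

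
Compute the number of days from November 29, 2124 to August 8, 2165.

From November 29, 2124 to November 29, 2164: 40 years, of which 10 contain a Feb 29 — 30×365 + 10×366 = 14610 days.
November 2164: 30 − 29 = 1 day remains.
Then December (31), January (31), February 2165 (28), March (31), April (30), May (31), June (30), July (31): 31 + 31 + 28 + 31 + 30 + 31 + 30 + 31 = 243 days.
August 1–8, 2165: 8 days.
Residual: 252 days.
Total: 14862 days.

14862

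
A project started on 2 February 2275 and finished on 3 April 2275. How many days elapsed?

February 2275: 28 − 2 = 26 days remain (2275 is not a leap year, so February has 28 days).
Then March (31): 31 days.
April 1–3, 2275: 3 days.
Total: 26 + 31 + 3 = 60 days.

60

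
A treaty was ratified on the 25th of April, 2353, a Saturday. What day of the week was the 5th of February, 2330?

Count forward from the earlier date (February 5, 2330) to the later (April 25, 2353):
From February 5, 2330 to February 5, 2353: 23 years, of which 6 contain a Feb 29 — 17×365 + 6×366 = 8401 days.
February 2353: 28 − 5 = 23 days remain (2353 is not a leap year, so February has 28 days).
Then March (31): 31 days.
April 1–25, 2353: 25 days.
Residual: 79 days.
Total: 8480 days.
8480 mod 7 = 3, so 3 days before Saturday is Wednesday.

Wednesday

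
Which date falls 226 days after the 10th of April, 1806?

the 22nd of November, 1806

Count 226 days after April 10, 1806:
April 1806: 30 − 10 = 20 days remain.
Then May (31), June (30), July (31), August (31), September (30), October (31): 31 + 30 + 31 + 31 + 30 + 31 = 184 days.
November 1–22, 1806: 22 days.
Total: 20 + 184 + 22 = 226 days.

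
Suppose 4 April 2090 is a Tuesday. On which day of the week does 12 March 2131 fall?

From April 4, 2090 to April 4, 2130: 40 years, of which 9 contain a Feb 29 — 31×365 + 9×366 = 14609 days.
(2100 is not a leap year (divisible by 100 but not 400).)
April 2130: 30 − 4 = 26 days remain.
Then 10 full months totalling 304 days.
March 1–12, 2131: 12 days.
Residual: 342 days.
Total: 14951 days.
14951 mod 7 = 6, so 6 days after Tuesday is Monday.

Monday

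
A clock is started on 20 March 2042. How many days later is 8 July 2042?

110

March 2042: 31 − 20 = 11 days remain.
Then April (30), May (31), June (30): 30 + 31 + 30 = 91 days.
July 1–8, 2042: 8 days.
Total: 11 + 91 + 8 = 110 days.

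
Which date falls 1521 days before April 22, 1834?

February 21, 1830

Count 1521 days before April 22, 1834:
February 21, 1830 → February 21, 1831: 365 days.
February 21, 1831 → February 21, 1832: 365 days.
February 21, 1832 → February 21, 1833: 366 days (1832 is a leap year).
February 21, 1833 → February 21, 1834: 365 days.
February 1834: 28 − 21 = 7 days remain (1834 is not a leap year, so February has 28 days).
Then March (31): 31 days.
April 1–22, 1834: 22 days.
Residual: 60 days.
Total: 1521 days.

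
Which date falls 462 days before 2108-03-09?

2106-12-03

Count 462 days before March 9, 2108:
Day-of-year of December 3, 2106: 337.
Day-of-year of March 9, 2108: 69.
2106 has 365 days, so 365 − 337 = 28 days remain in 2106.
Full years: 2107: 365. Sum = 365.
Total: 28 + 365 + 69 = 462 days.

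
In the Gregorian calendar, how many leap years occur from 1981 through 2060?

20

Years divisible by 4: 1984, 1988, …, 2060 — 20 in all.
2000 is divisible by 400, so still leap.
No century exceptions apply. Count: 20.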